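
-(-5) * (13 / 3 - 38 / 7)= -115 / 21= -5.48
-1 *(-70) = 70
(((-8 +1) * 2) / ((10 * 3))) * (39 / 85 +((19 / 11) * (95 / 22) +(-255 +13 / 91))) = 35556839 / 308550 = 115.24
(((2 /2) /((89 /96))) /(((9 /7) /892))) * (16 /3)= 3196928 /801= 3991.17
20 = 20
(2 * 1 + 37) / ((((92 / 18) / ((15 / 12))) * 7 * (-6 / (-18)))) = 5265 / 1288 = 4.09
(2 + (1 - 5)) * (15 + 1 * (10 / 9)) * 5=-1450 / 9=-161.11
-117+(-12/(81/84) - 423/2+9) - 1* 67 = -7181/18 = -398.94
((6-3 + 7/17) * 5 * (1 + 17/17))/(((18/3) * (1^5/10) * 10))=290/51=5.69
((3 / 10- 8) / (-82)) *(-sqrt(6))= -77 *sqrt(6) / 820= -0.23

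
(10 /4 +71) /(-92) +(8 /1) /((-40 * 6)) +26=69463 /2760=25.17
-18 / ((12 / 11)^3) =-1331 / 96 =-13.86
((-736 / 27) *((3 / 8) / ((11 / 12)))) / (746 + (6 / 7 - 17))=-2576 / 168597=-0.02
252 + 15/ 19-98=2941/ 19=154.79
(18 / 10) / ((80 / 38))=171 / 200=0.86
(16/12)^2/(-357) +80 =257024/3213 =80.00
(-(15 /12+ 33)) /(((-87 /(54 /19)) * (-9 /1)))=-137 /1102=-0.12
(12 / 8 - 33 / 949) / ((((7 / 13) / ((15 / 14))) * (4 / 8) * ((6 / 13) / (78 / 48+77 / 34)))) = 95624685 / 1945888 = 49.14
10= 10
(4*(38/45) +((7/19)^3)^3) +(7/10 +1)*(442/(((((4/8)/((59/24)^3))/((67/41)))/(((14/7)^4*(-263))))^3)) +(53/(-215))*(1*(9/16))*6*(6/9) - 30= -2470880930035831130279463583884137448186691459/385499375725814937136558080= -6409558836207393556.75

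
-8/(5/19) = -152/5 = -30.40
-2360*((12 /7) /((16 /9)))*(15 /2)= -119475 /7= -17067.86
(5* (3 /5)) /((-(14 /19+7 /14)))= -114 /47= -2.43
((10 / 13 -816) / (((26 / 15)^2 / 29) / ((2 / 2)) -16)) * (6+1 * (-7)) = -34575975 / 674206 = -51.28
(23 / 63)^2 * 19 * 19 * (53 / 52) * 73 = 738859061 / 206388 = 3579.95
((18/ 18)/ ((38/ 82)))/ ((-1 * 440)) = -41/ 8360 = -0.00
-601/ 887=-0.68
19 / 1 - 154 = -135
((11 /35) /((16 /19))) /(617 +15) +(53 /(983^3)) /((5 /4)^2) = 0.00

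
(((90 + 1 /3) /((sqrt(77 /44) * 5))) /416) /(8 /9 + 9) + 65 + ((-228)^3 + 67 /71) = -841512310 /71 + 813 * sqrt(7) /647920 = -11852286.05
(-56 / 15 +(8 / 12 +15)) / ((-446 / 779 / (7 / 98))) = -1.49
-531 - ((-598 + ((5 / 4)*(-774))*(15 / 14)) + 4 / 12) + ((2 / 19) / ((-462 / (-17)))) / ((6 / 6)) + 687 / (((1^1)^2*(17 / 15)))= 170063337 / 99484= 1709.45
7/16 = 0.44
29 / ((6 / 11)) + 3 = 337 / 6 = 56.17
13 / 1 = 13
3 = 3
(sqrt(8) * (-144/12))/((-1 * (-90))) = -4 * sqrt(2)/15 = -0.38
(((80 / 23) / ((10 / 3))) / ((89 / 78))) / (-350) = -0.00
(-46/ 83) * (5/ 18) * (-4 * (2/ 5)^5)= 2944/ 466875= 0.01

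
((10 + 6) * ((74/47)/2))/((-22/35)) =-10360/517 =-20.04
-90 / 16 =-45 / 8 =-5.62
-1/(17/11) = -11/17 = -0.65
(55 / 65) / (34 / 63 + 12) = 693 / 10270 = 0.07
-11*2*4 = -88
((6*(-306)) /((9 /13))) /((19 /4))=-10608 /19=-558.32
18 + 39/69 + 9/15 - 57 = -4351/115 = -37.83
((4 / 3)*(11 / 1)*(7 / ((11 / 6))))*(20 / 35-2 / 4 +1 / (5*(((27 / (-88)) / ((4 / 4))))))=-4388 / 135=-32.50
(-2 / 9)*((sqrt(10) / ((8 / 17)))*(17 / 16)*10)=-1445*sqrt(10) / 288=-15.87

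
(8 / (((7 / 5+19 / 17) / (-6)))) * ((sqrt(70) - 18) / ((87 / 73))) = 893520 / 3103 - 49640 * sqrt(70) / 3103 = 154.11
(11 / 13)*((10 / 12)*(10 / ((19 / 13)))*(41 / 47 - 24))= -298925 / 2679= -111.58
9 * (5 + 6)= 99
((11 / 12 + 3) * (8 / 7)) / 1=94 / 21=4.48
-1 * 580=-580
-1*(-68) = 68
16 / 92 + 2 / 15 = 106 / 345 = 0.31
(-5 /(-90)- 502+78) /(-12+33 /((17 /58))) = -129727 /30780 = -4.21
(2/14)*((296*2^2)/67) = 1184/469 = 2.52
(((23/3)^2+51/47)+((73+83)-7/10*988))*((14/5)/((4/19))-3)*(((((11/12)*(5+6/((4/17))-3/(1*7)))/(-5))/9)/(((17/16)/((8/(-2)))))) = -1919770898848/169887375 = -11300.26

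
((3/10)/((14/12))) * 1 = 9/35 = 0.26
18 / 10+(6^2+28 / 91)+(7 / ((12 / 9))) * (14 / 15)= 5591 / 130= 43.01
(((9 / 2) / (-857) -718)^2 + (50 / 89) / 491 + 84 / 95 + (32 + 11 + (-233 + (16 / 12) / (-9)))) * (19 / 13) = 169697824915958844487 / 225304701694020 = 753192.56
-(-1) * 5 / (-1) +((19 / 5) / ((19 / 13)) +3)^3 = 21327 / 125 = 170.62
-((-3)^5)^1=243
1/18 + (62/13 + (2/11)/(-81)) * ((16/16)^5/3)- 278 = -276.36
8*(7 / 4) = 14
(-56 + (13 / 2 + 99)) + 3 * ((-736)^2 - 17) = 3250173 / 2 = 1625086.50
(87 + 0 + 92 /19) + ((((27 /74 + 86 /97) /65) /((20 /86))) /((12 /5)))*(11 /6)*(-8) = 1121094883 /12274380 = 91.34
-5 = -5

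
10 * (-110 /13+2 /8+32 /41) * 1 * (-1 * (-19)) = -1505085 /1066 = -1411.90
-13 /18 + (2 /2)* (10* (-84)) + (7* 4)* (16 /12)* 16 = -4381 /18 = -243.39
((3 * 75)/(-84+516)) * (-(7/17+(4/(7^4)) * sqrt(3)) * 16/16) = -0.22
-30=-30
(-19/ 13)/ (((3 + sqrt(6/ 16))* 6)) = -76/ 897 + 19* sqrt(6)/ 2691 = -0.07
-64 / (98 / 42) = -192 / 7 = -27.43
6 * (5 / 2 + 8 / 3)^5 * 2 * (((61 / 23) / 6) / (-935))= -1746378211 / 83611440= -20.89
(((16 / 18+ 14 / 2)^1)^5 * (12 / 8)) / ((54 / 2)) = 1804229351 / 1062882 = 1697.49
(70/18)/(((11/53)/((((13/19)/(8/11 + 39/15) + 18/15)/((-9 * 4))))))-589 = -7307970619/12392028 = -589.73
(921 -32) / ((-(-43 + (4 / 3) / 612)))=408051 / 19736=20.68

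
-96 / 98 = -48 / 49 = -0.98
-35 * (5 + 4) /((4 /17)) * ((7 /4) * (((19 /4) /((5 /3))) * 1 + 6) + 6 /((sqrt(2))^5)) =-1326969 /64-16065 * sqrt(2) /16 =-22153.85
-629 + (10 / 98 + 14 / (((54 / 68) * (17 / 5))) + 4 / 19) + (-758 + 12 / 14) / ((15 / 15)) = -34705276 / 25137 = -1380.65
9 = 9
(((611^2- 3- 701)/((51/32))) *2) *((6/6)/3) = 23847488/153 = 155865.93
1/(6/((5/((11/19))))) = 95/66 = 1.44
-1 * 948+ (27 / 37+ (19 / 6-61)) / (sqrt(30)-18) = -943.44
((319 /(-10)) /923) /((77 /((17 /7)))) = -493 /452270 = -0.00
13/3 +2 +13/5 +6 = 224/15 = 14.93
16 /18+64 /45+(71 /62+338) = 952663 /2790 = 341.46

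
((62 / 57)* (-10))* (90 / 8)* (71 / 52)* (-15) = 2476125 / 988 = 2506.20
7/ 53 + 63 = 3346/ 53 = 63.13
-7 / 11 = -0.64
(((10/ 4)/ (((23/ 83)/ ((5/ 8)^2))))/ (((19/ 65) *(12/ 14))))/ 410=944125/ 27520512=0.03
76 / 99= 0.77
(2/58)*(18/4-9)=-0.16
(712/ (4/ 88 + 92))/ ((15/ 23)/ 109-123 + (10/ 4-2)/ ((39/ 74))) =-510505424/ 8054596125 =-0.06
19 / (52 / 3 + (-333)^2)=57 / 332719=0.00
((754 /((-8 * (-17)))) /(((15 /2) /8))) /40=377 /2550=0.15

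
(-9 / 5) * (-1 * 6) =54 / 5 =10.80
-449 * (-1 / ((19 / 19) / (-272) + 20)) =122128 / 5439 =22.45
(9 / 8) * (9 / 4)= 81 / 32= 2.53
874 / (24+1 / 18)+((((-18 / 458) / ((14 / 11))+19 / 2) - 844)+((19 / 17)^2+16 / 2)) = -158258954090 / 200594611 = -788.95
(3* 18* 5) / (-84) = -45 / 14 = -3.21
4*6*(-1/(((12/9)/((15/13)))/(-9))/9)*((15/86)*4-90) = -1036800/559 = -1854.74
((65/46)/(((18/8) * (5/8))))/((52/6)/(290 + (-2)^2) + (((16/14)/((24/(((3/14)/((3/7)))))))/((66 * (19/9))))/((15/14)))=21301280/628291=33.90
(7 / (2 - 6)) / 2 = -7 / 8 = -0.88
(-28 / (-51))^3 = 21952 / 132651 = 0.17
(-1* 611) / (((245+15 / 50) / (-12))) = 73320 / 2453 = 29.89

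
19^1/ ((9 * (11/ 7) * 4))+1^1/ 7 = 0.48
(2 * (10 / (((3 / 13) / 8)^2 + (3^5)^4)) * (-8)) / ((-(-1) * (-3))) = 346112 / 22627836048735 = 0.00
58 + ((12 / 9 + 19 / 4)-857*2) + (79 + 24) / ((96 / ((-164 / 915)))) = -36236393 / 21960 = -1650.11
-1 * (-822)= 822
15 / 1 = 15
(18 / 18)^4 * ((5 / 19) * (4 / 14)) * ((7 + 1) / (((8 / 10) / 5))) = 500 / 133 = 3.76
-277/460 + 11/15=181/1380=0.13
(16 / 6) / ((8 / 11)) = 11 / 3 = 3.67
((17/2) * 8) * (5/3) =340/3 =113.33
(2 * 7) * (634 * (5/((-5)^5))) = -8876/625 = -14.20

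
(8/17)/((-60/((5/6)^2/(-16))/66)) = 55/2448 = 0.02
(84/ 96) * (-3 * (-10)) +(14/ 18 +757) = 784.03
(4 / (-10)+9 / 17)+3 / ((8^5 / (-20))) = 88837 / 696320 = 0.13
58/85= 0.68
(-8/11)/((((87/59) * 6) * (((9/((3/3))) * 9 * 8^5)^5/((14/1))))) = -0.00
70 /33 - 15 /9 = 5 /11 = 0.45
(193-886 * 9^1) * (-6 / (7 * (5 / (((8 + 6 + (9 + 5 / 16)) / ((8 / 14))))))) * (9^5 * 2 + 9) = 1028350444473 / 160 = 6427190277.96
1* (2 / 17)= 2 / 17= 0.12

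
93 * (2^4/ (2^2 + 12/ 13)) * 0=0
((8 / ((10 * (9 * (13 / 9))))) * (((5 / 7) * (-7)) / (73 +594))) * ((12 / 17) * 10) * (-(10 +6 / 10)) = 5088 / 147407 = 0.03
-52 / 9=-5.78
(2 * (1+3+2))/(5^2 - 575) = -6/275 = -0.02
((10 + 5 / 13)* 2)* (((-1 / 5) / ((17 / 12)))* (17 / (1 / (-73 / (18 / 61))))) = 12331.38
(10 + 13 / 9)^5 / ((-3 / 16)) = -1047061.77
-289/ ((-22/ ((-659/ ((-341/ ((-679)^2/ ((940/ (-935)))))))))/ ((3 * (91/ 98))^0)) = -1492697231347/ 128216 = -11642051.16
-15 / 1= -15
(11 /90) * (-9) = -11 /10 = -1.10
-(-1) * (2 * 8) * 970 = 15520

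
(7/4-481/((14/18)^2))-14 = -158245/196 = -807.37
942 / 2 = 471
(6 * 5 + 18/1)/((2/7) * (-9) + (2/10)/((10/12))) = -20.59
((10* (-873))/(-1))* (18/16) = 39285/4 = 9821.25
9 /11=0.82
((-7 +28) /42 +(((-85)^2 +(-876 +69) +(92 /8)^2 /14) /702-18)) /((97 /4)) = -12149 /35308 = -0.34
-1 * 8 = -8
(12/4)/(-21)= -1/7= -0.14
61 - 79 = -18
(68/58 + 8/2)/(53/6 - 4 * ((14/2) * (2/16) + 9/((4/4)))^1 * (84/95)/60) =106875/170491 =0.63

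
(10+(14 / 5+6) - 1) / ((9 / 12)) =356 / 15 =23.73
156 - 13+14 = 157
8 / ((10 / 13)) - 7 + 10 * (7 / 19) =673 / 95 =7.08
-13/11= -1.18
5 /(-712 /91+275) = 455 /24313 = 0.02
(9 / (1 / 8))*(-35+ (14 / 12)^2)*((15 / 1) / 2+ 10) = -42385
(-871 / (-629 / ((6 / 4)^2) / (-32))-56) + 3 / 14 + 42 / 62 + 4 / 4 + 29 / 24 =-499895483 / 3275832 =-152.60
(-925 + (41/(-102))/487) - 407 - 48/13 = -862539869/645762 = -1335.69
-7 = -7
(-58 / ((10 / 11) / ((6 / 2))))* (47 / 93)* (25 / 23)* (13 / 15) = -194909 / 2139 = -91.12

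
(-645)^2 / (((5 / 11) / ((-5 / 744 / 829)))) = -7.42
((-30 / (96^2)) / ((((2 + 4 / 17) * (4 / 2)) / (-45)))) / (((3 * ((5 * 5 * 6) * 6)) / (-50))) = -425 / 700416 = -0.00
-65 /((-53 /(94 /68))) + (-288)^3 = -43045942289 /1802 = -23887870.30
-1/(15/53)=-53/15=-3.53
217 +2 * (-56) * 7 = -567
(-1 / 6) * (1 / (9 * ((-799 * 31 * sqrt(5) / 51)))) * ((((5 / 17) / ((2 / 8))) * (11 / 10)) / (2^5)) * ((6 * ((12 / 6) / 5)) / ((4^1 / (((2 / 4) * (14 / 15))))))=0.00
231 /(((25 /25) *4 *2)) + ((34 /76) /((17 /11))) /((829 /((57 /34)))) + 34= 7088845 /112744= 62.88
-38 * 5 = -190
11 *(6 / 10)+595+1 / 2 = 6021 / 10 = 602.10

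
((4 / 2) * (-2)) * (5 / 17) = -20 / 17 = -1.18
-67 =-67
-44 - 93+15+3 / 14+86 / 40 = -16749 / 140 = -119.64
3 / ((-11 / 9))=-27 / 11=-2.45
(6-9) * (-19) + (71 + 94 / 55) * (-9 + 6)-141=-302.13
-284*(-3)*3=2556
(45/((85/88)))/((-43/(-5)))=5.42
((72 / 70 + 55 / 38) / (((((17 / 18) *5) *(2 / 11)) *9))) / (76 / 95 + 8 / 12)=9879 / 45220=0.22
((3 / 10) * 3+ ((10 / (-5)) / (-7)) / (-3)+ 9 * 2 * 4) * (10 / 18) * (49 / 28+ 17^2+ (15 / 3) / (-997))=5909152633 / 502488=11759.79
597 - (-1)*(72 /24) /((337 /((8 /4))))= 201195 /337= 597.02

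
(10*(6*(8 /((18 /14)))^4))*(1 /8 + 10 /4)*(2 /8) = 43025920 /729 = 59020.47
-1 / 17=-0.06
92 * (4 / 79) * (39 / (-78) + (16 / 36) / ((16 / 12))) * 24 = -1472 / 79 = -18.63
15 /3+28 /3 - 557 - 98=-1922 /3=-640.67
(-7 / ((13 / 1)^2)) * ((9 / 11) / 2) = -63 / 3718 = -0.02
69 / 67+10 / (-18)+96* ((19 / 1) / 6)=183598 / 603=304.47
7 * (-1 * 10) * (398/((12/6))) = -13930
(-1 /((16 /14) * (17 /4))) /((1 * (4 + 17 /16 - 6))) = 56 /255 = 0.22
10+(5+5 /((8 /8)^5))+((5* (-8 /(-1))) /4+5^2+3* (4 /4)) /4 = 59 /2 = 29.50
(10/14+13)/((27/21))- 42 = -94/3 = -31.33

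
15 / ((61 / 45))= 675 / 61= 11.07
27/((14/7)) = 27/2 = 13.50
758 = 758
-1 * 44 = -44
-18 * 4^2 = -288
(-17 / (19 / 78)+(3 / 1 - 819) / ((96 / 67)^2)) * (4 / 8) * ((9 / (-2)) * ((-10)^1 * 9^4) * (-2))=167752205685 / 1216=137954116.52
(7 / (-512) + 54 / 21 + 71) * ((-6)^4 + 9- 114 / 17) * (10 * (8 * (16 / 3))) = 1385380905 / 34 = 40746497.21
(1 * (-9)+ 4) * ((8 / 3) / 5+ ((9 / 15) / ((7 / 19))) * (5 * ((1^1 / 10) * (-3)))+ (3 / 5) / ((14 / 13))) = 142 / 21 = 6.76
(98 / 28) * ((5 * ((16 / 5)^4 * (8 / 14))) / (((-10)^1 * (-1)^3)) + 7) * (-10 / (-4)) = 161697 / 500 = 323.39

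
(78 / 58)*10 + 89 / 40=18181 / 1160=15.67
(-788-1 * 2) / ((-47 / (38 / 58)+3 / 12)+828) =-1.04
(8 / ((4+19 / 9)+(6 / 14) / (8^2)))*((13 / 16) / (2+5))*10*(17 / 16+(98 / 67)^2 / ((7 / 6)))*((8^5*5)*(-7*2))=-1116553052160000 / 110730163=-10083549.25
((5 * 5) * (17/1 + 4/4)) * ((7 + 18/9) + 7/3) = 5100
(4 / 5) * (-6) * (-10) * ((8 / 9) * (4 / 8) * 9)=192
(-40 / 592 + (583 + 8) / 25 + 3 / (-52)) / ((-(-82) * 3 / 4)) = 1131059 / 2958150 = 0.38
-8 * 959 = -7672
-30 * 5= -150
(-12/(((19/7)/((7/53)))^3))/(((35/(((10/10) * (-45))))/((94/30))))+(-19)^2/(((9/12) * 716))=1858441861543/2741780615955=0.68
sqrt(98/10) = 7 * sqrt(5)/5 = 3.13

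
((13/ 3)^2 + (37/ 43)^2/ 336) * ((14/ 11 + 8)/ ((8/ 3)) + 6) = 4865275081/ 27335616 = 177.98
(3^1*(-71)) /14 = -213 /14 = -15.21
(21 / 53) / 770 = 3 / 5830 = 0.00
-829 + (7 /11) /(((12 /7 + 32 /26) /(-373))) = -2681493 /2948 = -909.60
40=40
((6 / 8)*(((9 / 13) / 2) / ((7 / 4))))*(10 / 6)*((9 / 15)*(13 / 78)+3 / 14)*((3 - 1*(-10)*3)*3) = 9801 / 1274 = 7.69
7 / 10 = 0.70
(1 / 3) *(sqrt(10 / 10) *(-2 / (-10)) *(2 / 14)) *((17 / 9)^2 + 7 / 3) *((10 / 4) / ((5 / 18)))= 478 / 945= 0.51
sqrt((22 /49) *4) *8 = 16 *sqrt(22) /7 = 10.72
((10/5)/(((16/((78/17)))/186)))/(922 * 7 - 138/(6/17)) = 1209/68714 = 0.02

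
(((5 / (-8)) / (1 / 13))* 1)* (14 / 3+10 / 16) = -8255 / 192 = -42.99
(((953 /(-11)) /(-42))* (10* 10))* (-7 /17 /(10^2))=-953 /1122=-0.85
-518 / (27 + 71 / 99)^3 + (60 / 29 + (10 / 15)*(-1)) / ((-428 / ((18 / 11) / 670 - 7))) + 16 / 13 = 1.23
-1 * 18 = -18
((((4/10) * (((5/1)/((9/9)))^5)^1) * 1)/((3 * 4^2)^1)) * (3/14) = 625/112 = 5.58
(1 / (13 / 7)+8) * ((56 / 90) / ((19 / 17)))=17612 / 3705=4.75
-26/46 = -0.57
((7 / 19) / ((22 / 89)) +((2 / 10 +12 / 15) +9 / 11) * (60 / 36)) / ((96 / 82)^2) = 9529589 / 2889216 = 3.30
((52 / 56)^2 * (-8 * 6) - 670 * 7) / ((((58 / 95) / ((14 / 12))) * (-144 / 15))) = 55061525 / 58464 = 941.80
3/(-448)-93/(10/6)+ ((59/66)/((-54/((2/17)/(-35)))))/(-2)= -1893481973/33929280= -55.81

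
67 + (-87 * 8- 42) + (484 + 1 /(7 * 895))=-1171554 /6265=-187.00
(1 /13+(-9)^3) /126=-4738 /819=-5.79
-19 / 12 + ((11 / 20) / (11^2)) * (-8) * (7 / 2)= -1129 / 660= -1.71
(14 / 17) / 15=14 / 255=0.05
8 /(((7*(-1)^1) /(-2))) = 16 /7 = 2.29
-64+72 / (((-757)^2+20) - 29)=-4584311 / 71630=-64.00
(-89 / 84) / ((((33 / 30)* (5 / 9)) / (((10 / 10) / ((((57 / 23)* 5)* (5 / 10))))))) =-2047 / 7315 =-0.28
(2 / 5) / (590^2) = 1 / 870250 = 0.00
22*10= 220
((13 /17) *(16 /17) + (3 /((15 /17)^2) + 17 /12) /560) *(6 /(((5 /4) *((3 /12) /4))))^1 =70801818 /1264375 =56.00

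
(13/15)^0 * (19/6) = 19/6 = 3.17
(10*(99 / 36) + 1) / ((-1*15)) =-19 / 10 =-1.90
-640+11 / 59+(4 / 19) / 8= -1434403 / 2242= -639.79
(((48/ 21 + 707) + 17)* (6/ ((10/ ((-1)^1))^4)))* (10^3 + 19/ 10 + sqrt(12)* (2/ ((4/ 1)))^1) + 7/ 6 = 3813* sqrt(3)/ 8750 + 114913591/ 262500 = 438.52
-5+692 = 687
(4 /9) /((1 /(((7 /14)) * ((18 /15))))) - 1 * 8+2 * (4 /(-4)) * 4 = -236 /15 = -15.73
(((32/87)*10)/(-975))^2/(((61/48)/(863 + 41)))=59244544/5852161575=0.01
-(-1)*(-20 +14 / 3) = -46 / 3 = -15.33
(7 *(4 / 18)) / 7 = 2 / 9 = 0.22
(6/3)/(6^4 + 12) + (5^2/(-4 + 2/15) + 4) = -23366/9483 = -2.46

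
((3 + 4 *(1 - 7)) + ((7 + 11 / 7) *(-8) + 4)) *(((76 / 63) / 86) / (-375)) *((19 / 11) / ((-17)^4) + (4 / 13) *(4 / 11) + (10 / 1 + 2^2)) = 0.05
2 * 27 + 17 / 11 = 55.55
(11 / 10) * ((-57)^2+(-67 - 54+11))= 3452.90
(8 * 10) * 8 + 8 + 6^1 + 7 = 661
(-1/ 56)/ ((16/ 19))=-19/ 896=-0.02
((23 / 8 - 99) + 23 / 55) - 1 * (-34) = -27151 / 440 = -61.71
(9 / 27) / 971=1 / 2913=0.00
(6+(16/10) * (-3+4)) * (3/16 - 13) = -779/8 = -97.38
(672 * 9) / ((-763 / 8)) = -6912 / 109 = -63.41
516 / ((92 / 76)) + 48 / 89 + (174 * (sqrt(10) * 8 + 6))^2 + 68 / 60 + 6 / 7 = 2906496 * sqrt(10) + 4399075674683 / 214935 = 29658152.16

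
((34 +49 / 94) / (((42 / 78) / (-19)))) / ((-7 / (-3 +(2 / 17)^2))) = -691707445 / 1331134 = -519.64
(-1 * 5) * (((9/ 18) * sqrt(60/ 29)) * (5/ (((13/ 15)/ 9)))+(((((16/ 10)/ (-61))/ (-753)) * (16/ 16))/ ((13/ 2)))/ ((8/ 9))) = -3375 * sqrt(435)/ 377 - 6/ 199043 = -186.71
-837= -837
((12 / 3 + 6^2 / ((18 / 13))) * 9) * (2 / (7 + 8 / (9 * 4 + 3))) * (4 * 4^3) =5391360 / 281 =19186.33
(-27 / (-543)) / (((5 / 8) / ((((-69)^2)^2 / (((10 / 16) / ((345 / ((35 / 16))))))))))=14414112912384 / 31675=455062759.66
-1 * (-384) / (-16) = -24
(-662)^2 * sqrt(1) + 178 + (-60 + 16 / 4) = 438366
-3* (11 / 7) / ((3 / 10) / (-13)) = 1430 / 7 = 204.29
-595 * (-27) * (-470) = -7550550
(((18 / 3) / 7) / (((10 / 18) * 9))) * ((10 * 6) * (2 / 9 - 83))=-5960 / 7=-851.43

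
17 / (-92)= -17 / 92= -0.18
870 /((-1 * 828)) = -145 /138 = -1.05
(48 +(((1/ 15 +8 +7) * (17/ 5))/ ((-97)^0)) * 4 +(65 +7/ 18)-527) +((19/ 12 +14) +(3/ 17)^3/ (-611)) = -521747354287/ 2701658700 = -193.12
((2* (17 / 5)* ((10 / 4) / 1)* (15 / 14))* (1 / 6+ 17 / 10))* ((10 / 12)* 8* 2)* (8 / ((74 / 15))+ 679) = 34248880 / 111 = 308548.47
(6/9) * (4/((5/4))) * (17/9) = 544/135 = 4.03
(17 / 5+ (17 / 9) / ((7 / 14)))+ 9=728 / 45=16.18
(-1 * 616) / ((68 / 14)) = -2156 / 17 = -126.82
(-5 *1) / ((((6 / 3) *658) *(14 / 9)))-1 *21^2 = -8125029 / 18424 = -441.00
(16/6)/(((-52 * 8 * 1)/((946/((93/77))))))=-36421/7254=-5.02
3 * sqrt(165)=38.54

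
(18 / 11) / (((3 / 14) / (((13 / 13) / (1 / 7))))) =53.45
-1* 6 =-6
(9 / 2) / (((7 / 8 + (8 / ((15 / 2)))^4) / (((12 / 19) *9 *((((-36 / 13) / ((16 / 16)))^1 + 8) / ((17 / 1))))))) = 787320000 / 217029761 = 3.63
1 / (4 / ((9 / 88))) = 9 / 352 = 0.03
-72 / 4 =-18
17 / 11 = 1.55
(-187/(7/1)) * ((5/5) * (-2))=374/7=53.43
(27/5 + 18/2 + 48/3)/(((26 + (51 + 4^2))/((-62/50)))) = -152/375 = -0.41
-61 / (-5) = 61 / 5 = 12.20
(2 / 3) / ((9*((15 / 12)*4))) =2 / 135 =0.01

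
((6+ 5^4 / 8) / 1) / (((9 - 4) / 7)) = 4711 / 40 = 117.78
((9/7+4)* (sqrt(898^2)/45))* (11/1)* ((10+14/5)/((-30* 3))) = -11695552/70875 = -165.02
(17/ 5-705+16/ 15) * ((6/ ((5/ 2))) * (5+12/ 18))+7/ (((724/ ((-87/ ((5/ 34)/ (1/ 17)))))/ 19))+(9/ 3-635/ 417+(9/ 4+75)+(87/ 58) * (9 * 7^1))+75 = -23361185493/ 2515900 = -9285.42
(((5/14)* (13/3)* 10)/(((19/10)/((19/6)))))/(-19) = -1625/1197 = -1.36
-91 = -91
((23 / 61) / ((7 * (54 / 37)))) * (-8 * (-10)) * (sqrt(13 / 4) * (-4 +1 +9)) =31.94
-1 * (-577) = 577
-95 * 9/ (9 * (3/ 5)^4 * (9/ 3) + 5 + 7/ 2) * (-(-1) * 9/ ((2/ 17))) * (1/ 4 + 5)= -1716946875/ 59996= -28617.69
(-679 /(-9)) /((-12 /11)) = -7469 /108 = -69.16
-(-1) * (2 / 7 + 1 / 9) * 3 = 25 / 21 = 1.19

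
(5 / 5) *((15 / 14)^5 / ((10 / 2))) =151875 / 537824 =0.28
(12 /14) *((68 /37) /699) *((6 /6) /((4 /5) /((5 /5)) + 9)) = 680 /2957003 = 0.00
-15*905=-13575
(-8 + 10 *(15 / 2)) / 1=67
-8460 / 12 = -705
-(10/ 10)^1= -1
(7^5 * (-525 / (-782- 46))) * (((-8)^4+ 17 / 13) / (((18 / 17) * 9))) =887764647875 / 193752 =4581963.79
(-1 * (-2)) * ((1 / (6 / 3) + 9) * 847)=16093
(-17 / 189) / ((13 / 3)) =-17 / 819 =-0.02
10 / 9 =1.11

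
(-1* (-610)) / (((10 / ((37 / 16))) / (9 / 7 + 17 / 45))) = 295667 / 1260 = 234.66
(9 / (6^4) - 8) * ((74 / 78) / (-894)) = 42587 / 5020704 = 0.01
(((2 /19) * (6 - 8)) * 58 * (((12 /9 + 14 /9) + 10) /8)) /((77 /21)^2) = -1.46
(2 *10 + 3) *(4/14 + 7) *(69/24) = 26979/56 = 481.77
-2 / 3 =-0.67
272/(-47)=-272/47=-5.79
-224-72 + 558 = 262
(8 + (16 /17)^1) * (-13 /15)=-7.75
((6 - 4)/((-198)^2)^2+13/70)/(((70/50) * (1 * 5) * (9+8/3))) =4995099287/2196562876200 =0.00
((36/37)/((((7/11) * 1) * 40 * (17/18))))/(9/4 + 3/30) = 3564/206941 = 0.02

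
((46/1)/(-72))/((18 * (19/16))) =-46/1539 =-0.03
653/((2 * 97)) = 653/194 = 3.37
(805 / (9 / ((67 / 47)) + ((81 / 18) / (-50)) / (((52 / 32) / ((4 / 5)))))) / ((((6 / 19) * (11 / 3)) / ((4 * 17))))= 56618266250 / 7508061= 7541.00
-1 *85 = -85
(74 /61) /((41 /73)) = 2.16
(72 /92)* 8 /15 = 48 /115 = 0.42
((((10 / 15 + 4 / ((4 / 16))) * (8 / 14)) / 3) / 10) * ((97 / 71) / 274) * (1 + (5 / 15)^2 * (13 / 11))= 15520 / 8666757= 0.00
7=7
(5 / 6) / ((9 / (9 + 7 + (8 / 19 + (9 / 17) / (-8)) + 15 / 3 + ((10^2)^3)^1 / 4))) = 358919545 / 15504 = 23150.13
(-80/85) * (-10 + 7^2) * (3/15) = -7.34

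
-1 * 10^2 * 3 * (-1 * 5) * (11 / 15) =1100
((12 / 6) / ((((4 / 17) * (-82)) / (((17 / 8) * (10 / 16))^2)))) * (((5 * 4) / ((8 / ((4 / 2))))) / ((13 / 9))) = -5527125 / 8732672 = -0.63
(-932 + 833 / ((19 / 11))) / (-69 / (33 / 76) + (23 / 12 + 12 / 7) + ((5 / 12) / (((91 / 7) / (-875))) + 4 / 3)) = 5132127 / 2076757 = 2.47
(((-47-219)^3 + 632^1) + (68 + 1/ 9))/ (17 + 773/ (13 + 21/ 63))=-6775342520/ 26991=-251022.29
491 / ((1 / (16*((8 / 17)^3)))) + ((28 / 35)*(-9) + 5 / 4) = 79860793 / 98260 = 812.75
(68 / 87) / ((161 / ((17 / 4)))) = 289 / 14007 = 0.02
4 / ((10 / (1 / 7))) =2 / 35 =0.06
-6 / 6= -1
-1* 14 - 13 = -27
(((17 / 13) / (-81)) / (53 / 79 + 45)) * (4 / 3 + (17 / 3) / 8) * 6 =-65807 / 15196896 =-0.00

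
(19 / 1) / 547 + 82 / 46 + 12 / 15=2.62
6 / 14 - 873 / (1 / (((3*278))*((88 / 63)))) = -1017003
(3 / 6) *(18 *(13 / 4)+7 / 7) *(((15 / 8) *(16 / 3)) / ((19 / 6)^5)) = 2313360 / 2476099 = 0.93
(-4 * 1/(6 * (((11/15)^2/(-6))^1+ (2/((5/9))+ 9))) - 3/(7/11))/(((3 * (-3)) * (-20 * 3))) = -187879/21280140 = -0.01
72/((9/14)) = 112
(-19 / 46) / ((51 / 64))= -608 / 1173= -0.52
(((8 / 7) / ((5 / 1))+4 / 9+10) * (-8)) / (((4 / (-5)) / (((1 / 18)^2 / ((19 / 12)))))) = 6724 / 32319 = 0.21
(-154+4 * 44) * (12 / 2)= 132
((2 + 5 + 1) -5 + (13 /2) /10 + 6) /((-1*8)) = -193 /160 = -1.21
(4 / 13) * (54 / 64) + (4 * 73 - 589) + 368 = 71.26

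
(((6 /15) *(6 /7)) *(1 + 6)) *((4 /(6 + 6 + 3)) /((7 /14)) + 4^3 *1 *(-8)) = -30688 /25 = -1227.52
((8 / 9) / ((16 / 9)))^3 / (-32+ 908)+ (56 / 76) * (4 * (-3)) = -1177325 / 133152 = -8.84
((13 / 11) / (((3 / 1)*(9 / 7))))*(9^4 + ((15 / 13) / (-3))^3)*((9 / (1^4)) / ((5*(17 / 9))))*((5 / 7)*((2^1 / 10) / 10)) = 27.37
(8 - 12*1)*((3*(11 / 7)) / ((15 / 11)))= -484 / 35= -13.83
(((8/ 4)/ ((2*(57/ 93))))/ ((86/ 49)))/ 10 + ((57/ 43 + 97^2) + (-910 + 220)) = 142491639/ 16340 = 8720.42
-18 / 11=-1.64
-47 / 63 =-0.75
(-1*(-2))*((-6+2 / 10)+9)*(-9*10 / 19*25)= -14400 / 19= -757.89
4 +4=8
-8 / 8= -1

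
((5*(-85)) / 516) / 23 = -425 / 11868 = -0.04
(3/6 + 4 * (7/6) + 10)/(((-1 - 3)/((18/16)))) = -273/64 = -4.27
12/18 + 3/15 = 13/15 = 0.87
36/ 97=0.37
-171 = -171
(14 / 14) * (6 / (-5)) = -6 / 5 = -1.20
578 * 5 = 2890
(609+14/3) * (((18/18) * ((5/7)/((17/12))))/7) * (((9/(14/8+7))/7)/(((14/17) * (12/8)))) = 12624/2401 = 5.26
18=18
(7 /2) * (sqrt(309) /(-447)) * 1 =-7 * sqrt(309) /894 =-0.14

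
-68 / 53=-1.28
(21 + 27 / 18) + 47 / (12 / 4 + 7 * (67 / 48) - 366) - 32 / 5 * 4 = -109633 / 33910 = -3.23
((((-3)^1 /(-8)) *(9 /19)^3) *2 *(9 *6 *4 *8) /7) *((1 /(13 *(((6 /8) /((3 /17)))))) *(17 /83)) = 3779136 /51806027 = 0.07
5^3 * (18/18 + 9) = 1250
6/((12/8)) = 4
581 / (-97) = -581 / 97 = -5.99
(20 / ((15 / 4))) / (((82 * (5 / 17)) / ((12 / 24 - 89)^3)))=-31422987 / 205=-153282.86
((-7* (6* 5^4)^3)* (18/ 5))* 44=-58471875000000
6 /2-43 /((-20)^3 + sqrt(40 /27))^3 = 451396803483 * sqrt(30) /64497249921024103679999200 + 241864687210611341270202 /80621562401280129599999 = 3.00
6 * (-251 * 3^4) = -121986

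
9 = 9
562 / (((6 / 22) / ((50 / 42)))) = 154550 / 63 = 2453.17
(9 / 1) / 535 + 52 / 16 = 6991 / 2140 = 3.27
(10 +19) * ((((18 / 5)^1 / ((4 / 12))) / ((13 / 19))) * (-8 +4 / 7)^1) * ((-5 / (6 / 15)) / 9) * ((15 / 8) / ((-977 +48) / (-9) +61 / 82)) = 45746775 / 537089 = 85.18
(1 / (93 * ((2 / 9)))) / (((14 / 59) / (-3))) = -531 / 868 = -0.61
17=17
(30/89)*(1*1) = 30/89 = 0.34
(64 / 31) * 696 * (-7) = -311808 / 31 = -10058.32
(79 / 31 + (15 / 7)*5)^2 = 8282884 / 47089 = 175.90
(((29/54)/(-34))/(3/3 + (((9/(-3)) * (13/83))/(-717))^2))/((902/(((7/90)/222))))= -79881833507/13020476302450457280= -0.00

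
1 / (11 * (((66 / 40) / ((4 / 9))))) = 80 / 3267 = 0.02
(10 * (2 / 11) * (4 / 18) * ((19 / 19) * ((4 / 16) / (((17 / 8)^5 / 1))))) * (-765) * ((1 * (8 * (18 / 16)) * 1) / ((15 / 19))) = -18677760 / 918731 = -20.33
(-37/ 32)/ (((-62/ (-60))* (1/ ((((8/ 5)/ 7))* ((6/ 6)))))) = -111/ 434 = -0.26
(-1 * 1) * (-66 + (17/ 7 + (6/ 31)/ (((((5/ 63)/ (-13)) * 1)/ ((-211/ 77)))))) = -278129/ 11935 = -23.30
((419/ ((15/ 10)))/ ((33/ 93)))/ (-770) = -12989/ 12705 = -1.02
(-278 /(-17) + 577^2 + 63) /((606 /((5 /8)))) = 14152855 /41208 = 343.45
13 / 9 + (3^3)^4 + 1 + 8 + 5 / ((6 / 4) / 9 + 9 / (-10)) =52613018 / 99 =531444.63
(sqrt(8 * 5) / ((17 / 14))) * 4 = 112 * sqrt(10) / 17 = 20.83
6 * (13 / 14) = 39 / 7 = 5.57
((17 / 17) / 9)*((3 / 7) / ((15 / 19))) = 19 / 315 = 0.06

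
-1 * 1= -1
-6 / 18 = -1 / 3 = -0.33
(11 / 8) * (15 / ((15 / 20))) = 55 / 2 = 27.50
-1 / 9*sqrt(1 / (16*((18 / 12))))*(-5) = 5*sqrt(6) / 108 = 0.11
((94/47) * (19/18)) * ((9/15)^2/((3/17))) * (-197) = -63631/75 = -848.41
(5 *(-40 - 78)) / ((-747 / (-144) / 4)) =-37760 / 83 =-454.94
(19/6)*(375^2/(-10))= -44531.25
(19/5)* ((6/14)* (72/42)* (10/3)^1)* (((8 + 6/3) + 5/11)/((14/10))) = 262200/3773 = 69.49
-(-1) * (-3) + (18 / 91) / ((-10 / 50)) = -363 / 91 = -3.99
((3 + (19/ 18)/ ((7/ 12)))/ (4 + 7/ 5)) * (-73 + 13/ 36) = -1320575/ 20412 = -64.70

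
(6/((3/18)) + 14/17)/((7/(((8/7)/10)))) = 2504/4165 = 0.60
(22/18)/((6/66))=13.44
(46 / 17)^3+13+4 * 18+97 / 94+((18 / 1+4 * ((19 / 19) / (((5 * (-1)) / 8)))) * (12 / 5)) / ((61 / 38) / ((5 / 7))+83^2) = 320020821953531 / 3023403160070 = 105.85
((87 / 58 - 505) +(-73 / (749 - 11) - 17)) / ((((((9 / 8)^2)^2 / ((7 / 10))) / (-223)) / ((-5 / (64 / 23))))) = -220704070496 / 2421009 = -91162.02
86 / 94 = 43 / 47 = 0.91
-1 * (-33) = 33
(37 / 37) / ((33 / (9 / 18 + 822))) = 1645 / 66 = 24.92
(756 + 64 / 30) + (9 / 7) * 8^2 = 840.42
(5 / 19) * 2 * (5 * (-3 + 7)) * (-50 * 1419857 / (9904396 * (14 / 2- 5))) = -37.73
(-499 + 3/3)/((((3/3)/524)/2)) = -521904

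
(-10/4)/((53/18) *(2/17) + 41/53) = -40545/18164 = -2.23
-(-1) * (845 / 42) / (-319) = -845 / 13398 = -0.06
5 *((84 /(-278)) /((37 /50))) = -10500 /5143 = -2.04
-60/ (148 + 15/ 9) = -180/ 449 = -0.40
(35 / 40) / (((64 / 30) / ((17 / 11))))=1785 / 2816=0.63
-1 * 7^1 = -7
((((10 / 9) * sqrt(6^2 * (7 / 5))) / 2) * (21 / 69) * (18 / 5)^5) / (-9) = -80.65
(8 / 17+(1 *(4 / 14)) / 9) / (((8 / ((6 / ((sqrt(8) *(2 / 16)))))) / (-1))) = -269 *sqrt(2) / 357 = -1.07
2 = 2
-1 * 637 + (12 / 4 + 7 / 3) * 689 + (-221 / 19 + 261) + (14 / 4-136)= 359617 / 114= 3154.54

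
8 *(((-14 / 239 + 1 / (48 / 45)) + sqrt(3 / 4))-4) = -11935 / 478 + 4 *sqrt(3) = -18.04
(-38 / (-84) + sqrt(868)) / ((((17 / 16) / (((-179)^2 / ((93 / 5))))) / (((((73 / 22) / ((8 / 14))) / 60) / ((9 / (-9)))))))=-16372951 * sqrt(217) / 52173-44440867 / 626076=-4693.85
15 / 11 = 1.36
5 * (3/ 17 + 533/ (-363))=-39860/ 6171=-6.46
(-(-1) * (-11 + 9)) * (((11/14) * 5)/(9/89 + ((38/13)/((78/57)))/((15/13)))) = -954525/237188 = -4.02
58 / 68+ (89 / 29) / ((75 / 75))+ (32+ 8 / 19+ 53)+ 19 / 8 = 6872977 / 74936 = 91.72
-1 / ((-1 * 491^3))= 1 / 118370771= 0.00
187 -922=-735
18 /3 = 6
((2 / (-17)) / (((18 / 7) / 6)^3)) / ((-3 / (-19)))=-13034 / 1377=-9.47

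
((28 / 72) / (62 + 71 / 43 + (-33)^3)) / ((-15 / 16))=1204 / 104122395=0.00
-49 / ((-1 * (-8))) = -49 / 8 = -6.12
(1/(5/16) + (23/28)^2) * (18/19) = 3.67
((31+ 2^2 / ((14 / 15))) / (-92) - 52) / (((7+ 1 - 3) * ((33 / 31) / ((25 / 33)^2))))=-43574375 / 7714476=-5.65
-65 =-65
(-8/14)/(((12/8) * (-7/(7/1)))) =8/21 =0.38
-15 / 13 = -1.15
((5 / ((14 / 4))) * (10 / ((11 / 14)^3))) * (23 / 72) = 112700 / 11979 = 9.41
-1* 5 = -5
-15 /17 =-0.88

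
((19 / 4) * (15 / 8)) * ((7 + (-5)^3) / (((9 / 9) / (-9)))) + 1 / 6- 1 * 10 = 453533 / 48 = 9448.60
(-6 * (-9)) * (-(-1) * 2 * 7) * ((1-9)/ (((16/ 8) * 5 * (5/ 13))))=-39312/ 25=-1572.48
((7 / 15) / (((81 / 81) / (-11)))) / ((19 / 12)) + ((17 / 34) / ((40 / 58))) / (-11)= -5531 / 1672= -3.31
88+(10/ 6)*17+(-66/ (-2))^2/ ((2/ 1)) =3965/ 6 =660.83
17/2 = 8.50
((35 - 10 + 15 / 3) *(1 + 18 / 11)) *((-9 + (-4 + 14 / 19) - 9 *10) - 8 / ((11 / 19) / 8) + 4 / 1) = -37967670 / 2299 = -16514.86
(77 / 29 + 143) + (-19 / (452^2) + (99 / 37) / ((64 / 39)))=129150704821 / 876872768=147.29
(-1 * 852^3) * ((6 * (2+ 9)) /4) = -10204758432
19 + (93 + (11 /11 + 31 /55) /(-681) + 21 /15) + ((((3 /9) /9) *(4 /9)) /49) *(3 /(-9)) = 50572682137 /445976685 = 113.40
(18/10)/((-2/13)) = -117/10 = -11.70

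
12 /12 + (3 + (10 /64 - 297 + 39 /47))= -439189 /1504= -292.01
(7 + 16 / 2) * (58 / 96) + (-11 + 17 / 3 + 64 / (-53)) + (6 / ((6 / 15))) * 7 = 273535 / 2544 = 107.52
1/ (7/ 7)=1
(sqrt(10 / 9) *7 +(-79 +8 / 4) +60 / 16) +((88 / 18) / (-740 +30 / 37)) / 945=-34077624631 / 465223500 +7 *sqrt(10) / 3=-65.87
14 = 14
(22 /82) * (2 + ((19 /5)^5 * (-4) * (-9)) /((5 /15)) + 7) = 2941914987 /128125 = 22961.29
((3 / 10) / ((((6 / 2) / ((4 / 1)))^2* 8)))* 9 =3 / 5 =0.60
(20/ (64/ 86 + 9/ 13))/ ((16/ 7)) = 19565/ 3212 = 6.09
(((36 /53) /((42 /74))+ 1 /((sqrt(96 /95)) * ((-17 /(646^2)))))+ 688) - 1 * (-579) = 470501 /371 - 6137 * sqrt(570) /6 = -23151.61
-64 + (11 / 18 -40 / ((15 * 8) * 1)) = -1147 / 18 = -63.72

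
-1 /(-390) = 1 /390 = 0.00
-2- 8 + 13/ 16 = -147/ 16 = -9.19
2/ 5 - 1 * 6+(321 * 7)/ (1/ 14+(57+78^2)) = -450002/ 85975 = -5.23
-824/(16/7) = -721/2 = -360.50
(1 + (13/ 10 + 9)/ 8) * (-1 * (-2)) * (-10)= -183/ 4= -45.75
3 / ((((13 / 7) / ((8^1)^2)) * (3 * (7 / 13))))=64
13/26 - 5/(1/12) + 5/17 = -2013/34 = -59.21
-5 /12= -0.42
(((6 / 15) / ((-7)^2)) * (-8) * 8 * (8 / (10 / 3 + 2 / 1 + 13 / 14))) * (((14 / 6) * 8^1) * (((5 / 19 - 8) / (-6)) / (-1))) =401408 / 24985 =16.07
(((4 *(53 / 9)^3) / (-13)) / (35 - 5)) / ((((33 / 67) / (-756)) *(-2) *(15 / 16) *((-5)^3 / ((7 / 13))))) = 31280844224 / 4235034375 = 7.39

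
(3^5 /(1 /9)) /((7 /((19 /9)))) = 4617 /7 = 659.57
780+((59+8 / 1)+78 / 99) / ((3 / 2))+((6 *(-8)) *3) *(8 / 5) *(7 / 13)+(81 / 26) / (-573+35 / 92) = 237682921724 / 339002235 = 701.12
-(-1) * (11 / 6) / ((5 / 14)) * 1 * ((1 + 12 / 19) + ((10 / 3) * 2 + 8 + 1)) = 75922 / 855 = 88.80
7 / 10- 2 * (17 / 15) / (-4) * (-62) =-1033 / 30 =-34.43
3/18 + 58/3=19.50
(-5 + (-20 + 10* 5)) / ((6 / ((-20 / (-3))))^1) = 250 / 9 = 27.78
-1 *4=-4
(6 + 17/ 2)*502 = 7279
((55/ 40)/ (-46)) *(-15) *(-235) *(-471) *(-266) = -2428982325/ 184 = -13200990.90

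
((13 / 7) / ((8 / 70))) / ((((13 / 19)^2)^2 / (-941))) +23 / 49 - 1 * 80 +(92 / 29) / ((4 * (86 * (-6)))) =-28131480559685 / 402729873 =-69851.98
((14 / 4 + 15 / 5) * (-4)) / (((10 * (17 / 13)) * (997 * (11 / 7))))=-1183 / 932195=-0.00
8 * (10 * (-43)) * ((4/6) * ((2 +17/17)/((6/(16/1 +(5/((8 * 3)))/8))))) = -661555/36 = -18376.53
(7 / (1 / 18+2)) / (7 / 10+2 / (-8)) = 280 / 37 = 7.57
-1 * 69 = -69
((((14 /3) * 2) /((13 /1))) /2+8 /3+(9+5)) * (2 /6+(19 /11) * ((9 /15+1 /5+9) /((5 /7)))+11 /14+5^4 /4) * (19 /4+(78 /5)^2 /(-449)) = 65592100838861 /5056301250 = 12972.35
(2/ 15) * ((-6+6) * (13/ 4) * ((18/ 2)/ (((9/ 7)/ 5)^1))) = 0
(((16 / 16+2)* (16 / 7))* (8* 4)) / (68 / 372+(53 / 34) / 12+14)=19427328 / 1267189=15.33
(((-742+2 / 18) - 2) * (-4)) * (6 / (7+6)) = 4120 / 3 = 1373.33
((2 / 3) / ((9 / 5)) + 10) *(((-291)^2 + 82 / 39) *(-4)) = -3698957920 / 1053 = -3512780.55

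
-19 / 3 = -6.33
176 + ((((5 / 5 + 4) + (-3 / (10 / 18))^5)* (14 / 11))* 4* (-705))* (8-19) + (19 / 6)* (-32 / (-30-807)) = -284183641821392 / 1569375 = -181080775.35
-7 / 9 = -0.78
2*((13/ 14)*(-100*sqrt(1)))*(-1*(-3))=-3900/ 7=-557.14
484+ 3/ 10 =4843/ 10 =484.30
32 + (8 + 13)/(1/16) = 368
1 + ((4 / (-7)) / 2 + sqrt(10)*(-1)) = -2.45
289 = 289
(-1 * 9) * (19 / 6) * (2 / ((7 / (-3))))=171 / 7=24.43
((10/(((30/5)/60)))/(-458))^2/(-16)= -625/209764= -0.00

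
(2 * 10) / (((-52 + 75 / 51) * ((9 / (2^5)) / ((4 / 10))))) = -4352 / 7731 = -0.56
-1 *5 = -5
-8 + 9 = 1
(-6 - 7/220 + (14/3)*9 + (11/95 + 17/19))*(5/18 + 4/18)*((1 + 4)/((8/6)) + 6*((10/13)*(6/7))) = 7883121/55328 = 142.48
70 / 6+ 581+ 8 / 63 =37346 / 63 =592.79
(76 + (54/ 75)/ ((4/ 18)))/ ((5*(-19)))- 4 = -11481/ 2375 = -4.83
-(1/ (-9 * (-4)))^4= -1/ 1679616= -0.00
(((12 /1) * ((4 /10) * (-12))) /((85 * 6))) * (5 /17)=-0.03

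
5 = 5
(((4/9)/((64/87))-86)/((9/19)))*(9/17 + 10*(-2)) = 25778611/7344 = 3510.16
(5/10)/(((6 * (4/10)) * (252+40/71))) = 0.00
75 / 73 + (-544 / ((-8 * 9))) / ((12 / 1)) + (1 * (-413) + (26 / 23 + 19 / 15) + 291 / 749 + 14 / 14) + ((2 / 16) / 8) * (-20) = -1107918647369 / 2716353360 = -407.87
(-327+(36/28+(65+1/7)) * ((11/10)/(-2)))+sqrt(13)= -10179/28+sqrt(13)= -359.93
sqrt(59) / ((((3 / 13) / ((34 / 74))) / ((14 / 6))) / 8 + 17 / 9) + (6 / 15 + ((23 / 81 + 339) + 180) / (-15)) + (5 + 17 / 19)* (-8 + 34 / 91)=-23760632 / 300105 + 111384* sqrt(59) / 213389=-75.17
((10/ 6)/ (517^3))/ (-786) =-5/ 325848277854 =-0.00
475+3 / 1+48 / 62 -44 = 13478 / 31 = 434.77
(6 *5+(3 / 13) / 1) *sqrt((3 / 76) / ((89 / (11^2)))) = 4323 *sqrt(5073) / 43966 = 7.00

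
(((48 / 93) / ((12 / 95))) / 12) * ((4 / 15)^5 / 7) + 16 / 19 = 4746159664 / 5635625625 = 0.84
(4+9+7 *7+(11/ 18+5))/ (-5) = -1217/ 90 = -13.52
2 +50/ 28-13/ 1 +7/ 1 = -31/ 14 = -2.21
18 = 18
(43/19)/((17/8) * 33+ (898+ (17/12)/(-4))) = 2064/882607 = 0.00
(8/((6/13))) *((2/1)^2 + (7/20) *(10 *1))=130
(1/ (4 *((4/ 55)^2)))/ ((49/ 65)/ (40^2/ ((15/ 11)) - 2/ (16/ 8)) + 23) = 691530125/ 336515968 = 2.05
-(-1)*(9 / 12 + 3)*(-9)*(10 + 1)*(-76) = 28215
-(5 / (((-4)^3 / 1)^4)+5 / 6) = -41943055 / 50331648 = -0.83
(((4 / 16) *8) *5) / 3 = 3.33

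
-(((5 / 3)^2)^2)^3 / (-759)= 244140625 / 403363719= 0.61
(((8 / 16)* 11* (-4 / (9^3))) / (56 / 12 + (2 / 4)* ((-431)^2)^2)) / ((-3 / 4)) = 176 / 75467135148039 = 0.00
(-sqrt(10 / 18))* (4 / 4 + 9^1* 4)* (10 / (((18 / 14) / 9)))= -1930.47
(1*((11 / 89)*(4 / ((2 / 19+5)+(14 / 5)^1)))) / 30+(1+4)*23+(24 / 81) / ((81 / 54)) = 623685995 / 5413959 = 115.20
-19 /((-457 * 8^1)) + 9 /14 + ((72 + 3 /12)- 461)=-9932305 /25592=-388.10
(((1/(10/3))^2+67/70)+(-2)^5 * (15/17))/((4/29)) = -197.11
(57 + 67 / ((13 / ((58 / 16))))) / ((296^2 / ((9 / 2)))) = 70839 / 18224128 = 0.00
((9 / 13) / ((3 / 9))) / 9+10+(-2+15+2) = 25.23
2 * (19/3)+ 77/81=1103/81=13.62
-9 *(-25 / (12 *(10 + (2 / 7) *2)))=525 / 296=1.77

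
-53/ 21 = -2.52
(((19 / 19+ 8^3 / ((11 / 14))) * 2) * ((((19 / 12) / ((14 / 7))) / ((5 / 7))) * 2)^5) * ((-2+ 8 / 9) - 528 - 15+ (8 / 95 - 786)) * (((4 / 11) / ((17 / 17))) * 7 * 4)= -41722649756064406381 / 44104500000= -945995301.07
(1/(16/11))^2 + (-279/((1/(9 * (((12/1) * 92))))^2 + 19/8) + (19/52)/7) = -49138361030737/420169754368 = -116.95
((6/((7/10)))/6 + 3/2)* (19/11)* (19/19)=779/154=5.06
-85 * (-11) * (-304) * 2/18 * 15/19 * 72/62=-897600/31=-28954.84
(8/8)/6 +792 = 4753/6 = 792.17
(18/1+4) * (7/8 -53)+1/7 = -32105/28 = -1146.61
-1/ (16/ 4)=-1/ 4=-0.25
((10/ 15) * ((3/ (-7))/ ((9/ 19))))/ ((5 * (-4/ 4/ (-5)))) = -38/ 63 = -0.60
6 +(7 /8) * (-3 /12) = 185 /32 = 5.78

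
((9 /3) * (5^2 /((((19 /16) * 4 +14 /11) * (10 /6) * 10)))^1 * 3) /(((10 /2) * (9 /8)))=528 /1325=0.40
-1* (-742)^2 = -550564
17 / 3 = 5.67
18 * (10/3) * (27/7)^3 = 1180980/343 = 3443.09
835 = 835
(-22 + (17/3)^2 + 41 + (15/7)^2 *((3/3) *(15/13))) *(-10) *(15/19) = -16169750/36309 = -445.34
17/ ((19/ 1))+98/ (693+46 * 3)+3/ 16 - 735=-185375449/ 252624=-733.80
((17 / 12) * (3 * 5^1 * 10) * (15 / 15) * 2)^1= 425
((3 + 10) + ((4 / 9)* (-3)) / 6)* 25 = 2875 / 9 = 319.44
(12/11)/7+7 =551/77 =7.16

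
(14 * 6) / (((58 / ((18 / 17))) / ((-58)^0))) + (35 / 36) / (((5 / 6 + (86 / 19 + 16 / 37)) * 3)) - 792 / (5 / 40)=-1373304609871 / 216800694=-6334.41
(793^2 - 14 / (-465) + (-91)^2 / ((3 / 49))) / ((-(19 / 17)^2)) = -611707.62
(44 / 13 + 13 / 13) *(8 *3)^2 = 32832 / 13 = 2525.54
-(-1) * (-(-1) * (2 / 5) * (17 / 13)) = 34 / 65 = 0.52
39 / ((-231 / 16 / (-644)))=19136 / 11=1739.64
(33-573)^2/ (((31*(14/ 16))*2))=1166400/ 217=5375.12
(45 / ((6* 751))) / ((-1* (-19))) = 15 / 28538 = 0.00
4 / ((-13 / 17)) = -5.23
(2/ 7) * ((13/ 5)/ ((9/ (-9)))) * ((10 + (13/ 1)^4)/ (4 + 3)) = -3032.02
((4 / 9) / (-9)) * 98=-392 / 81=-4.84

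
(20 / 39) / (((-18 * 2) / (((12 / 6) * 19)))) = -190 / 351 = -0.54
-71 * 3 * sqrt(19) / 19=-213 * sqrt(19) / 19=-48.87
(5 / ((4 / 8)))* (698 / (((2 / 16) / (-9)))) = -502560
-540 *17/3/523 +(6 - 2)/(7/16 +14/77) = 34652/57007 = 0.61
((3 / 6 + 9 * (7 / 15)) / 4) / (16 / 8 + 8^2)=47 / 2640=0.02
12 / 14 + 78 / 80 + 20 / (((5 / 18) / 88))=1774593 / 280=6337.83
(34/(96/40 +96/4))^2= 7225/4356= 1.66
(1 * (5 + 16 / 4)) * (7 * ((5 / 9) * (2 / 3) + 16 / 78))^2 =1999396 / 13689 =146.06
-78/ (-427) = 78/ 427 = 0.18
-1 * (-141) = 141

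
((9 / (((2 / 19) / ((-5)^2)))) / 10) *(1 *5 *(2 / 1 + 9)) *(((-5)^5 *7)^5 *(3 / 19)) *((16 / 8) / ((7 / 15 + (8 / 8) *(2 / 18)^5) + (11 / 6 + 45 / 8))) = -43921716998666524887084960937500 / 18718573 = -2346424430893665071962749.00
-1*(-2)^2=-4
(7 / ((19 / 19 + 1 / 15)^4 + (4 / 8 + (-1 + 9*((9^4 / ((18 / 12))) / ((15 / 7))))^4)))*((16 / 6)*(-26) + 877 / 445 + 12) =-498885750 / 146590123399986427448893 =-0.00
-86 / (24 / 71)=-3053 / 12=-254.42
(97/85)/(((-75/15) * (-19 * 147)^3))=97/9259802784225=0.00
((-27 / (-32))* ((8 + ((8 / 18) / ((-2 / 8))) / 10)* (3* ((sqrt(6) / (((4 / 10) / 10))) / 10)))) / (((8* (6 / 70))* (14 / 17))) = 2805* sqrt(6) / 32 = 214.71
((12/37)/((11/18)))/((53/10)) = 2160/21571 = 0.10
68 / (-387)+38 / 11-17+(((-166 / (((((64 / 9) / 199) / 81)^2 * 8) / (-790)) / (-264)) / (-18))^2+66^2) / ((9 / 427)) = 14904774482349622.90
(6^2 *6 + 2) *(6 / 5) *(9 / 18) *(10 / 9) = 436 / 3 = 145.33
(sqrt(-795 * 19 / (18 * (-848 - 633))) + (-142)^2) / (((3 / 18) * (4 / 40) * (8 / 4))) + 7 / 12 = 5 * sqrt(44741010) / 1481 + 7259047 / 12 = 604943.17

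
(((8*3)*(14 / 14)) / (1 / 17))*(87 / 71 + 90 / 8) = 361386 / 71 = 5089.94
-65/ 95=-13/ 19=-0.68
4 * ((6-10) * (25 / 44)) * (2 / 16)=-25 / 22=-1.14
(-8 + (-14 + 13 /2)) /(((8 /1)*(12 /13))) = -403 /192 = -2.10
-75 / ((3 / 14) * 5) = -70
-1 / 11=-0.09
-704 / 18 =-352 / 9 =-39.11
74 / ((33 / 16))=1184 / 33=35.88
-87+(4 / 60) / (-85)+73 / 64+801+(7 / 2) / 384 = 233424619 / 326400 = 715.15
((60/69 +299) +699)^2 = 527804676/529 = 997740.41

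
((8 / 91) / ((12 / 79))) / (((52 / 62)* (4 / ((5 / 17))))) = 12245 / 241332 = 0.05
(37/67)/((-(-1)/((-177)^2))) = 1159173/67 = 17301.09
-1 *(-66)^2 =-4356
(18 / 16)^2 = 81 / 64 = 1.27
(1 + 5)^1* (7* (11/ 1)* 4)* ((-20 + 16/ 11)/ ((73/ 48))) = -1645056/ 73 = -22535.01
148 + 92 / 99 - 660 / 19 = 214796 / 1881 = 114.19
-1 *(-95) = 95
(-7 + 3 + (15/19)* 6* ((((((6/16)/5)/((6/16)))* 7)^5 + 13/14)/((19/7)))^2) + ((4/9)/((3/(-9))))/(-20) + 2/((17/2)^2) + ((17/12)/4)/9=36306539191227439/1672524281250000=21.71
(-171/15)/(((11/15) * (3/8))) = -456/11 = -41.45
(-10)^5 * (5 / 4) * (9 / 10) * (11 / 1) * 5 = -6187500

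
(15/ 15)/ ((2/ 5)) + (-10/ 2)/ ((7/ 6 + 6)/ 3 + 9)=169/ 82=2.06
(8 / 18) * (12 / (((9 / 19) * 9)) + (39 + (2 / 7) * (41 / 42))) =222760 / 11907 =18.71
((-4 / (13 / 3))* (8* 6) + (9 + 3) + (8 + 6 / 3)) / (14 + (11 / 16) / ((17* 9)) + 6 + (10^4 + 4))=-709920 / 319003919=-0.00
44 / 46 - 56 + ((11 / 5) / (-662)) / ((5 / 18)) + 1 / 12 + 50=-11355799 / 2283900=-4.97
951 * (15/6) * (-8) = -19020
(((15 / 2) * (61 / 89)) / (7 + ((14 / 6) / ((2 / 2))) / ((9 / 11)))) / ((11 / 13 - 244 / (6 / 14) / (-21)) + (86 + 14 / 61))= 176319585 / 38586299948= 0.00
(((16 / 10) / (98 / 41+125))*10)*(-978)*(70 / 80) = -187124 / 1741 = -107.48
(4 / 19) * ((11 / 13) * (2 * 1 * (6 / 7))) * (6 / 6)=528 / 1729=0.31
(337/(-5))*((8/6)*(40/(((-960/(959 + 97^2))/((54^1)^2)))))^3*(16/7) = 25549352176230158303232/35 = 729981490749433094378.06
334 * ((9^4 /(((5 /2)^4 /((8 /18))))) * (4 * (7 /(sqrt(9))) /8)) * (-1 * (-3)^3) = 490867776 /625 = 785388.44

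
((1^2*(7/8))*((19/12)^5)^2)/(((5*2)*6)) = 42917463804607/29720334827520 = 1.44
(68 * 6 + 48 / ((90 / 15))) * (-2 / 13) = -64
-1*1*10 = -10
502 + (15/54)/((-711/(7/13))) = 83519713/166374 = 502.00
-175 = -175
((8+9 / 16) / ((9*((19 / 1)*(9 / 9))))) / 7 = 137 / 19152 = 0.01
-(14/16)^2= -49/64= -0.77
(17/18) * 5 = 85/18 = 4.72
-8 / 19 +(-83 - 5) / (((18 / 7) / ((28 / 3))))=-164072 / 513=-319.83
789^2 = 622521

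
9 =9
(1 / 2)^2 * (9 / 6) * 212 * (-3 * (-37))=17649 / 2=8824.50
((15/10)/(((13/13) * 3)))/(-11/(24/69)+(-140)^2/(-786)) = -0.01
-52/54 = -26/27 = -0.96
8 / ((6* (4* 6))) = 1 / 18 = 0.06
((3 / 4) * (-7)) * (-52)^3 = 738192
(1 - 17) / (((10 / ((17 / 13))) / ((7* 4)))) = -3808 / 65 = -58.58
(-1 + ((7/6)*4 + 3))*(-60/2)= -200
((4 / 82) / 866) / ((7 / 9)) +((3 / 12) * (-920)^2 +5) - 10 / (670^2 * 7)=1180443823216207 / 5578525190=211605.00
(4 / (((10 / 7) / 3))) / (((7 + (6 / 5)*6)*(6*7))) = 1 / 71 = 0.01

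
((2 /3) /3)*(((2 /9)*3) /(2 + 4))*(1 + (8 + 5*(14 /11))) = 338 /891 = 0.38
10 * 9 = 90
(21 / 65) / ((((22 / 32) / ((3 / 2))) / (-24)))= -12096 / 715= -16.92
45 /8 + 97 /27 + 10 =4151 /216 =19.22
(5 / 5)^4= 1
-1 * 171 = -171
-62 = -62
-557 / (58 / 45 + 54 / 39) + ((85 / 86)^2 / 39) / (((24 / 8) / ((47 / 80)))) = -208.34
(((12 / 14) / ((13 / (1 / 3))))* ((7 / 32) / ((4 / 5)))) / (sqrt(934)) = 5* sqrt(934) / 777088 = 0.00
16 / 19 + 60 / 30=2.84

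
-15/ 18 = -5/ 6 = -0.83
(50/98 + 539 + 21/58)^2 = 2354128656489/8076964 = 291462.07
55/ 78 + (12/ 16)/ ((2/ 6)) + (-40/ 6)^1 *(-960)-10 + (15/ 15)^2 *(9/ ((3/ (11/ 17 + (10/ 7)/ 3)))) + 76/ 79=6397.29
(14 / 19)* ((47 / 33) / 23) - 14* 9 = -1816388 / 14421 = -125.95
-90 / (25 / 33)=-594 / 5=-118.80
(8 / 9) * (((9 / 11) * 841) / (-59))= -6728 / 649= -10.37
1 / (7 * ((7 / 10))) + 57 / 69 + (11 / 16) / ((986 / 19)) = 18551479 / 17779552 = 1.04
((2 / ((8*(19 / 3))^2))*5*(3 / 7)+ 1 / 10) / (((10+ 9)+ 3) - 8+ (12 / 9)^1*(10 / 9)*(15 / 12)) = 1109889 / 173048960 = 0.01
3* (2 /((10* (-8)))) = -0.08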